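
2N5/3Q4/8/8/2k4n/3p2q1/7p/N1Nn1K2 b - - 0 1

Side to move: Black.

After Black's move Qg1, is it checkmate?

yes

After Qg1: white king on f1; in check: yes, from the black queen on g1.
King squares — e1: attacked by Qg1; g1: attacked by Ph2; e2: attacked by Pd3; f2: attacked by Nd1; g2: attacked by Qg1.
White has no legal moves → checkmate.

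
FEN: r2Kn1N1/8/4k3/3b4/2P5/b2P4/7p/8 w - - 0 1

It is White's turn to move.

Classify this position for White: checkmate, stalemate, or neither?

checkmate

White to move; white king on d8.
In check: yes, from the black rook on a8.
King squares — c7: attacked by Ne8; d7: attacked by Ke6; e7: attacked by Ba3; c8: attacked by Ra8; e8: attacked by Ra8.
Legal moves for White: none.
In check with no legal moves → checkmate.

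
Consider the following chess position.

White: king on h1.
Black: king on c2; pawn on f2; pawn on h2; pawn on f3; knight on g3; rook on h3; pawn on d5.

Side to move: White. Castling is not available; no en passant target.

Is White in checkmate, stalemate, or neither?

White to move; white king on h1.
In check: yes, from the black knight on g3.
King squares — g1: attacked by Pf2; g2: attacked by Pf3; h2: attacked by Rh3.
Legal moves for White: none.
In check with no legal moves → checkmate.

checkmate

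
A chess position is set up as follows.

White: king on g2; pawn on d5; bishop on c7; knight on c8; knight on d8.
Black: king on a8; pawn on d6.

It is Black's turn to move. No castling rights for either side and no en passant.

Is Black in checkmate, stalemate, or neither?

stalemate

Black to move; black king on a8.
In check: no.
King squares — a7: attacked by Nc8; b7: attacked by Nd8; b8: attacked by Bc7.
Legal moves for Black: none.
Not in check and no legal moves → stalemate.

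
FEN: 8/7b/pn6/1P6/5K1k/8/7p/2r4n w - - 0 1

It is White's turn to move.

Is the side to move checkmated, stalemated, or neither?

neither

White to move; white king on f4.
In check: no.
Legal moves for White: Ke5, Kf3, Ke3, bxa6.
White has 4 legal moves and is not in check → neither.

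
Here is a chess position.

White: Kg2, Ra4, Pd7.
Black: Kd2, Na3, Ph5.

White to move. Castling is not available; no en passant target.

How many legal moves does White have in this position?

24

White to move; king on g2.
In check: no.
Legal moves: Ra8, Ra7, Ra6, Ra5, Rh4, Rg4, Rf4, Re4, Rd4+, Rc4, Rb4, Rxa3, Kh3, Kg3, Kf3, Kh2, Kf2, Kh1, Kg1, Kf1, d8=Q+, d8=R+, d8=B, d8=N.
Count: 24.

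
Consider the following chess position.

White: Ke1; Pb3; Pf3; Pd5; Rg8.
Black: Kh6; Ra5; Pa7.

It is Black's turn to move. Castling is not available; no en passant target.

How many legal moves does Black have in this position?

11

Black to move; king on h6.
In check: no.
Legal moves: Kh7, Kh5, Ra6, Rxd5, Rc5, Rb5, Ra4, Ra3, Ra2, Ra1+, a6.
Count: 11.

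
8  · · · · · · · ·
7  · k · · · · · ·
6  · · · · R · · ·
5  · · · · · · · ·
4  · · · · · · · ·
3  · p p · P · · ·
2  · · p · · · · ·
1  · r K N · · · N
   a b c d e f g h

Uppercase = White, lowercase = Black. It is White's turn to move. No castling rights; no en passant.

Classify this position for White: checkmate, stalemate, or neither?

White to move; white king on c1.
In check: yes, from the black rook on b1.
King squares — b1: attacked by Pc2; d1: own knight; b2: attacked by Rb1; c2: attacked by Pb3; d2: attacked by Pc3.
Legal moves for White: none.
In check with no legal moves → checkmate.

checkmate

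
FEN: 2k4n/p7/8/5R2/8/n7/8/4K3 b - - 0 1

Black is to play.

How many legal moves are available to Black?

Black to move; king on c8.
In check: no.
Legal moves: Nf7, Ng6, Kd8, Kb8, Kd7, Kc7, Kb7, Nb5, Nc4, Nc2+, Nb1, a6, a5.
Count: 13.

13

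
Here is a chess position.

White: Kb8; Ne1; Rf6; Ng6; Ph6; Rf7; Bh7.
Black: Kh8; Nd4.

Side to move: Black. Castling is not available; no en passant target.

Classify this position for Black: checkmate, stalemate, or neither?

checkmate

Black to move; black king on h8.
In check: yes, from the white knight on g6.
King squares — g7: attacked by Ph6; h7: attacked by Rf7; g8: attacked by Bh7.
Legal moves for Black: none.
In check with no legal moves → checkmate.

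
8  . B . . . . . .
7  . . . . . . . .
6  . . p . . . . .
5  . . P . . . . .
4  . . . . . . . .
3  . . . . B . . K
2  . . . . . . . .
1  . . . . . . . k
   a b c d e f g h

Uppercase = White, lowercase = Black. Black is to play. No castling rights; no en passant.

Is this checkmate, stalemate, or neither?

Black to move; black king on h1.
In check: no.
King squares — g1: attacked by Be3; g2: attacked by Kh3; h2: attacked by Kh3.
Legal moves for Black: none.
Not in check and no legal moves → stalemate.

stalemate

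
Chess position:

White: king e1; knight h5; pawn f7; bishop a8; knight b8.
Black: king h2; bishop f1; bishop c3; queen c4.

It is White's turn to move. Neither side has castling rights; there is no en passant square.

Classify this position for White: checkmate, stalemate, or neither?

neither

White to move; white king on e1.
In check: yes, from the black bishop on c3.
King squares — d1: available; f1: attacked by Qc4; d2: attacked by Bc3; e2: attacked by Bf1; f2: available.
Legal moves for White: Kf2, Kd1.
White is in check but has 2 legal moves → neither.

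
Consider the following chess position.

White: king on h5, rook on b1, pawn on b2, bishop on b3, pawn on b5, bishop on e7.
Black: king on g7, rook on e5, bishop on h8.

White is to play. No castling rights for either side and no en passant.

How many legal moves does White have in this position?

3

White to move; king on h5.
In check: yes, from the black rook on e5.
Legal moves: Kh4, Kg4, Bg5.
Count: 3.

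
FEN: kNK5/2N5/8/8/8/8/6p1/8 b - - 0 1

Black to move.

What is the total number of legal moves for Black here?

Black to move; king on a8.
In check: yes, from the white knight on c7.
Legal moves: Ka7.
Count: 1.

1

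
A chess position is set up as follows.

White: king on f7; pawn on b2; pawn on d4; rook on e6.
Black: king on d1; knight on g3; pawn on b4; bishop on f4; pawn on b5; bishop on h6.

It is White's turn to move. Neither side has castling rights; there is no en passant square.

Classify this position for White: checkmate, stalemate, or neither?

neither

White to move; white king on f7.
In check: no.
Legal moves for White include: Kg8, Ke8, Ke7, Kg6, Kf6, Re8, Re7, Rxh6, Rg6, Rf6, Rd6, Rc6, Rb6, Ra6, Re5, Re4, Re3, Re2, ... (list truncated; more exist).
White has legal moves and is not in check → neither.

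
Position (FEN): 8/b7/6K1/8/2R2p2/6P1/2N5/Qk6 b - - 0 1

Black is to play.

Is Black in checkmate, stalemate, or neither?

Black to move; black king on b1.
In check: yes, from the white queen on a1.
King squares — a1: attacked by Nc2; c1: attacked by Qa1; a2: attacked by Qa1; b2: attacked by Qa1; c2: attacked by Rc4.
Legal moves for Black: none.
In check with no legal moves → checkmate.

checkmate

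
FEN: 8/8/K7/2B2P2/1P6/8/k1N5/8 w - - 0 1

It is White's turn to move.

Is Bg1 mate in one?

After Bg1: black king on a2; in check: no.
Black is not in check, so this cannot be checkmate.

no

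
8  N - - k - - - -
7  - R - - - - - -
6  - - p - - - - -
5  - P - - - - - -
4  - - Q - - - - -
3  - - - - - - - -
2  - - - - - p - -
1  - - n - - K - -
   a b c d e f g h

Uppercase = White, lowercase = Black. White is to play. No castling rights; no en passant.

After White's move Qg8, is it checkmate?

After Qg8: black king on d8; in check: yes, from the white queen on g8.
King squares — c7: attacked by Rb7; d7: attacked by Rb7; e7: attacked by Rb7; c8: attacked by Qg8; e8: attacked by Qg8.
Black has no legal moves → checkmate.

yes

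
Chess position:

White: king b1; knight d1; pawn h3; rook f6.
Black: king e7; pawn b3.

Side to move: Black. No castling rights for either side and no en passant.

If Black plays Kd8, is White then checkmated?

After Kd8: white king on b1; in check: no.
White is not in check, so this cannot be checkmate.

no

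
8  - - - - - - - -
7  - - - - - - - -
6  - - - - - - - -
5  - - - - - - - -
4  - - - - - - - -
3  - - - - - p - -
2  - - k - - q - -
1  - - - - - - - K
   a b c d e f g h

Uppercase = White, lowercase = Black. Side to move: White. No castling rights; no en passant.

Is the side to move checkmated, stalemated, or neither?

White to move; white king on h1.
In check: no.
King squares — g1: attacked by Qf2; g2: attacked by Qf2; h2: attacked by Qf2.
Legal moves for White: none.
Not in check and no legal moves → stalemate.

stalemate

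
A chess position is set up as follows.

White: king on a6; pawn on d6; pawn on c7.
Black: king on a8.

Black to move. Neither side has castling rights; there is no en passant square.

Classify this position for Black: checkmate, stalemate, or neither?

stalemate

Black to move; black king on a8.
In check: no.
King squares — a7: attacked by Ka6; b7: attacked by Ka6; b8: attacked by Pc7.
Legal moves for Black: none.
Not in check and no legal moves → stalemate.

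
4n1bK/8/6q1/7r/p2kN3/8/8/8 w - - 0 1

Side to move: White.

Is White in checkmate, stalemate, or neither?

checkmate

White to move; white king on h8.
In check: yes, from the black rook on h5.
King squares — g7: attacked by Qg6; h7: attacked by Rh5; g8: attacked by Qg6.
Legal moves for White: none.
In check with no legal moves → checkmate.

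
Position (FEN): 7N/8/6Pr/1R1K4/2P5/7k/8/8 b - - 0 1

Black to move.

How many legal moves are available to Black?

Black to move; king on h3.
In check: no.
Legal moves: Rxh8, Rh7, Rxg6, Rh5+, Rh4, Kh4, Kg4, Kg3, Kh2, Kg2.
Count: 10.

10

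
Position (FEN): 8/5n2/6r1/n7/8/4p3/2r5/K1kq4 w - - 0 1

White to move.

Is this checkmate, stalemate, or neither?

stalemate

White to move; white king on a1.
In check: no.
King squares — b1: attacked by Kc1; a2: attacked by Rc2; b2: attacked by Kc1.
Legal moves for White: none.
Not in check and no legal moves → stalemate.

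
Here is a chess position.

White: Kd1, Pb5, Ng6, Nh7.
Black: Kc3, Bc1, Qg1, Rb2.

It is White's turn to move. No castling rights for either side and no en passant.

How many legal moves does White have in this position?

White to move; king on d1.
In check: yes, from the black queen on g1.
Legal moves: none.
Count: 0.

0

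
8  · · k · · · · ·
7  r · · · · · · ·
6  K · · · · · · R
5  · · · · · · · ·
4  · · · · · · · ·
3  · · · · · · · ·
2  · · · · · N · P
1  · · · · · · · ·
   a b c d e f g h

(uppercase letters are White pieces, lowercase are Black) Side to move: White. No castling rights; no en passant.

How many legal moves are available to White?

3

White to move; king on a6.
In check: yes, from the black rook on a7.
Legal moves: Kxa7, Kb6, Kb5.
Count: 3.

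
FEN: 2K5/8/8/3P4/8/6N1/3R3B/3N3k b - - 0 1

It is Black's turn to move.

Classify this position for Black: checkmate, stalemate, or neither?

Black to move; black king on h1.
In check: yes, from the white knight on g3.
King squares — g1: attacked by Bh2; g2: attacked by Rd2; h2: attacked by Rd2.
Legal moves for Black: none.
In check with no legal moves → checkmate.

checkmate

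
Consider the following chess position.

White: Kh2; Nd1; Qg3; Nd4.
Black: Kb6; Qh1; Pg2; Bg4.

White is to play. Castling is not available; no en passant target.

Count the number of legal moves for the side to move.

White to move; king on h2.
In check: yes, from the black queen on h1.
Legal moves: none.
Count: 0.

0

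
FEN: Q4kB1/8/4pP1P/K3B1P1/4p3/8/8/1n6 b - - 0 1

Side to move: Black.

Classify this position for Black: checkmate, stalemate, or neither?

checkmate

Black to move; black king on f8.
In check: yes, from the white queen on a8.
King squares — e7: attacked by Pf6; f7: attacked by Bg8; g7: attacked by Pf6; e8: attacked by Qa8; g8: attacked by Qa8.
Legal moves for Black: none.
In check with no legal moves → checkmate.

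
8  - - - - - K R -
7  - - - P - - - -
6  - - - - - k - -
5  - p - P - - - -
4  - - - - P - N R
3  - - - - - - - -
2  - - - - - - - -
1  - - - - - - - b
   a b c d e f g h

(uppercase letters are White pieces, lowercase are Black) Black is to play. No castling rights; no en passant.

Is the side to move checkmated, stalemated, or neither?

checkmate

Black to move; black king on f6.
In check: yes, from the white knight on g4.
King squares — e5: attacked by Ng4; f5: attacked by Pe4; g5: attacked by Rg8; e6: attacked by Pd5; g6: attacked by Rg8; e7: attacked by Kf8; f7: attacked by Kf8; g7: attacked by Kf8.
Legal moves for Black: none.
In check with no legal moves → checkmate.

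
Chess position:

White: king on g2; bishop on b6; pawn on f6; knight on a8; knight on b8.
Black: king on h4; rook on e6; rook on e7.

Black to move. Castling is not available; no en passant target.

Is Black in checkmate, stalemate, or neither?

Black to move; black king on h4.
In check: no.
Legal moves for Black include: Re8, Rh7, Rg7+, Rf7, Rd7, Rc7, Rb7, Ra7, Rxf6, Rd6, Rc6, Rxb6, Re5, Re4, Re3, Re2+, Re1, Kh5, ... (list truncated; more exist).
Black has legal moves and is not in check → neither.

neither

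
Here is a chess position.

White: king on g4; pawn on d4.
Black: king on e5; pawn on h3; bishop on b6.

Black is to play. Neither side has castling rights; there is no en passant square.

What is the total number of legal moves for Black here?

Black to move; king on e5.
In check: yes, from the white pawn on d4.
Legal moves: Kf6, Ke6, Kd6, Kd5, Ke4, Kxd4, Bxd4.
Count: 7.

7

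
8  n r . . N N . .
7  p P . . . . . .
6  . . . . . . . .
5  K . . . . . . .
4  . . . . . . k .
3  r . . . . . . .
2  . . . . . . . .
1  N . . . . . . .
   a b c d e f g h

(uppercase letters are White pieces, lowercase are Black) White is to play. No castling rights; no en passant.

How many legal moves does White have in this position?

2

White to move; king on a5.
In check: yes, from the black rook on a3.
Legal moves: Kb5, Kb4.
Count: 2.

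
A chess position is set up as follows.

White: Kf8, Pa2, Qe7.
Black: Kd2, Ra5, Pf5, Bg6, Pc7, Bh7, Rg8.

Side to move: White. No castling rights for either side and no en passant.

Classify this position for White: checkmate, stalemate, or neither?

checkmate

White to move; white king on f8.
In check: yes, from the black rook on g8.
King squares — e7: own queen; f7: attacked by Bg6; g7: attacked by Rg8; e8: attacked by Bg6; g8: attacked by Bh7.
Legal moves for White: none.
In check with no legal moves → checkmate.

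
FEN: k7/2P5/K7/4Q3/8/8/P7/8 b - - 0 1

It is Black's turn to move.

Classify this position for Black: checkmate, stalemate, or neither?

stalemate

Black to move; black king on a8.
In check: no.
King squares — a7: attacked by Ka6; b7: attacked by Ka6; b8: attacked by Pc7.
Legal moves for Black: none.
Not in check and no legal moves → stalemate.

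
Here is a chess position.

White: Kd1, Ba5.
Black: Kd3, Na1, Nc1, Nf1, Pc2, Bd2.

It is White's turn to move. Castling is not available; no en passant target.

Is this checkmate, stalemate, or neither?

checkmate

White to move; white king on d1.
In check: yes, from the black pawn on c2.
King squares — c1: attacked by Bd2; e1: attacked by Bd2; c2: attacked by Na1; d2: attacked by Nf1; e2: attacked by Nc1.
Legal moves for White: none.
In check with no legal moves → checkmate.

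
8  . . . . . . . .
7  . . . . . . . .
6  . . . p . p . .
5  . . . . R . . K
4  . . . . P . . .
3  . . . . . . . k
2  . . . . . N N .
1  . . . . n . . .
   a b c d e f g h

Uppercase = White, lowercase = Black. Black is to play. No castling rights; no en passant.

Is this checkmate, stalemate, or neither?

Black to move; black king on h3.
In check: yes, from the white knight on f2.
Legal moves for Black: Kg3, Kh2, Kxg2.
Black is in check but has 3 legal moves → neither.

neither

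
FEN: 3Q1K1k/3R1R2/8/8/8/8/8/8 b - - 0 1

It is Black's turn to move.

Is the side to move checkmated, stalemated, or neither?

stalemate

Black to move; black king on h8.
In check: no.
King squares — g7: attacked by Rf7; h7: attacked by Rf7; g8: attacked by Kf8.
Legal moves for Black: none.
Not in check and no legal moves → stalemate.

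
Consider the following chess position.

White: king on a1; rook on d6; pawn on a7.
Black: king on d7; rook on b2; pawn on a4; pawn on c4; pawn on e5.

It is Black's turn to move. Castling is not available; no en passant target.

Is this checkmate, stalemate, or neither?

Black to move; black king on d7.
In check: yes, from the white rook on d6.
King squares — c6: attacked by Rd6; d6: available; e6: attacked by Rd6; c7: available; e7: available; c8: available; d8: attacked by Rd6; e8: available.
Legal moves for Black: Ke8, Kc8, Ke7, Kc7, Kxd6.
Black is in check but has 5 legal moves → neither.

neither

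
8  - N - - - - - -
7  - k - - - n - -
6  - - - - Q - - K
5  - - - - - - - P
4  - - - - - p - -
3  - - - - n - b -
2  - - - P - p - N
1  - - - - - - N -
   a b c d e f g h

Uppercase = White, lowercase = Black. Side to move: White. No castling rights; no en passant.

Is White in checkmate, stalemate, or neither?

White to move; white king on h6.
In check: yes, from the black knight on f7.
Legal moves for White: Kh7, Kg7, Kg6, Qxf7+.
White is in check but has 4 legal moves → neither.

neither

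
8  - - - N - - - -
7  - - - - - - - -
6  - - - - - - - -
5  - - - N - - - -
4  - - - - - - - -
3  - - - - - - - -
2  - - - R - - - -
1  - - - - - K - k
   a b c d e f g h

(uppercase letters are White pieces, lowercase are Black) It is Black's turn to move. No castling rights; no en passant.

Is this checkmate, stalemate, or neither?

stalemate

Black to move; black king on h1.
In check: no.
King squares — g1: attacked by Kf1; g2: attacked by Kf1; h2: attacked by Rd2.
Legal moves for Black: none.
Not in check and no legal moves → stalemate.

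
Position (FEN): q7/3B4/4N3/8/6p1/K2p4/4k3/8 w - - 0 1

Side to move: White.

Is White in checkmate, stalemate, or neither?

White to move; white king on a3.
In check: yes, from the black queen on a8.
King squares — a2: attacked by Qa8; b2: available; b3: available; a4: attacked by Qa8; b4: available.
Legal moves for White: Kb4, Kb3, Kb2, Ba4.
White is in check but has 4 legal moves → neither.

neither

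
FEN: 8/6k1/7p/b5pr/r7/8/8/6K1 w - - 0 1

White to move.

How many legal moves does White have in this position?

White to move; king on g1.
In check: no.
Legal moves: Kg2, Kf2, Kf1.
Count: 3.

3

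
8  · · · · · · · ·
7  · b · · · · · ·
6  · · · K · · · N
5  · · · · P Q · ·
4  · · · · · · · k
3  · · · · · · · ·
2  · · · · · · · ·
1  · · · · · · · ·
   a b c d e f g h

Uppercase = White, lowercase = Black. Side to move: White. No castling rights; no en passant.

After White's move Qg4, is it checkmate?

After Qg4: black king on h4; in check: yes, from the white queen on g4.
King squares — g3: attacked by Qg4; h3: attacked by Qg4; g4: attacked by Nh6; g5: attacked by Qg4; h5: attacked by Qg4.
Black has no legal moves → checkmate.

yes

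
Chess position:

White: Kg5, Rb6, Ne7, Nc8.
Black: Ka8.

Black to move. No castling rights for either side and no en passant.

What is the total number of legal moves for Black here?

Black to move; king on a8.
In check: no.
Legal moves: none.
Count: 0.

0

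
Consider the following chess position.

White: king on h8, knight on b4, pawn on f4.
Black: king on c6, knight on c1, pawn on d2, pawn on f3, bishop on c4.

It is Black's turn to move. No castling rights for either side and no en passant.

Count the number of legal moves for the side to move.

Black to move; king on c6.
In check: yes, from the white knight on b4.
Legal moves: Kd7, Kc7, Kb7, Kd6, Kb6, Kc5, Kb5.
Count: 7.

7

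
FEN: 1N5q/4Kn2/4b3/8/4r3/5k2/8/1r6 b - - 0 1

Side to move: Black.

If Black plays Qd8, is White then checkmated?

yes

After Qd8: white king on e7; in check: yes, from the black queen on d8.
King squares — d6: attacked by Nf7; e6: attacked by Re4; f6: attacked by Qd8; d7: attacked by Be6; f7: attacked by Be6; d8: attacked by Nf7; e8: attacked by Qd8; f8: attacked by Qd8.
White has no legal moves → checkmate.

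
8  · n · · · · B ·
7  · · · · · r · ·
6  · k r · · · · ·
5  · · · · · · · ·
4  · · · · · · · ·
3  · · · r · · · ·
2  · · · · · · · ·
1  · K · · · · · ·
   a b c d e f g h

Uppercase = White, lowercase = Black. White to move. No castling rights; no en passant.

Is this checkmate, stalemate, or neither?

White to move; white king on b1.
In check: no.
Legal moves for White: Bh7, Bxf7, Kb2, Ka2, Ka1.
White has 5 legal moves and is not in check → neither.

neither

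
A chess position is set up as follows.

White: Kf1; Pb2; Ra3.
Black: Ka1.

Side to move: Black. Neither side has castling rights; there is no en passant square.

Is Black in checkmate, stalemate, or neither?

Black to move; black king on a1.
In check: yes, from the white rook on a3.
Legal moves for Black: Kxb2, Kb1.
Black is in check but has 2 legal moves → neither.

neither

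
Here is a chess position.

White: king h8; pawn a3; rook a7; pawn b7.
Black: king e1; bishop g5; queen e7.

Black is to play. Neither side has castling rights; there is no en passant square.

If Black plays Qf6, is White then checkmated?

no

After Qf6: white king on h8; in check: yes, from the black queen on f6.
White has 2 legal replies: Kg8, Kh7.
In check but a legal move exists → not checkmate.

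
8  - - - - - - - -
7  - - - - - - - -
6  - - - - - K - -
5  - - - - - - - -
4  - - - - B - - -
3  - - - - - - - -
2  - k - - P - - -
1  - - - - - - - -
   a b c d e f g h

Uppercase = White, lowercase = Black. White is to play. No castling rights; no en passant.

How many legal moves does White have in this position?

White to move; king on f6.
In check: no.
Legal moves: Kg7, Kf7, Ke7, Kg6, Ke6, Kg5, Kf5, Ke5, Ba8, Bh7, Bb7, Bg6, Bc6, Bf5, Bd5, Bf3, Bd3, Bg2, Bc2, Bh1, Bb1, e3.
Count: 22.

22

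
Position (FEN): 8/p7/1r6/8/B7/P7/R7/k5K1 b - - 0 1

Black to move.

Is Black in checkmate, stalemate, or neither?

neither

Black to move; black king on a1.
In check: yes, from the white rook on a2.
King squares — b1: available; a2: available; b2: attacked by Ra2.
Legal moves for Black: Kxa2, Kb1.
Black is in check but has 2 legal moves → neither.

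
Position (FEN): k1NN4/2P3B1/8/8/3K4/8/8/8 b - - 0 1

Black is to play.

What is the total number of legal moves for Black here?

0

Black to move; king on a8.
In check: no.
Legal moves: none.
Count: 0.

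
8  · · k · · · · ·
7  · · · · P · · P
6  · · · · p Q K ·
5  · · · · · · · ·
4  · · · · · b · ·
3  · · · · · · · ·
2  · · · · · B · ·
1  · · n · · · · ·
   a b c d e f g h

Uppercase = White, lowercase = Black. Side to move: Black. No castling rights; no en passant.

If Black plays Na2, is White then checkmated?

After Na2: white king on g6; in check: no.
White is not in check, so this cannot be checkmate.

no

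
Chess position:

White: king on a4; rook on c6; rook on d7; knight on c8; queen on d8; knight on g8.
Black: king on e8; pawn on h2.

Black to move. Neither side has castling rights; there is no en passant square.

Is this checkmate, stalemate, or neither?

checkmate

Black to move; black king on e8.
In check: yes, from the white queen on d8.
King squares — d7: attacked by Qd8; e7: attacked by Rd7; f7: attacked by Rd7; d8: attacked by Rd7; f8: attacked by Qd8.
Legal moves for Black: none.
In check with no legal moves → checkmate.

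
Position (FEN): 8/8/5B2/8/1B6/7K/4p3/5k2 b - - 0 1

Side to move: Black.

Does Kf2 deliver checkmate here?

After Kf2: white king on h3; in check: no.
White is not in check, so this cannot be checkmate.

no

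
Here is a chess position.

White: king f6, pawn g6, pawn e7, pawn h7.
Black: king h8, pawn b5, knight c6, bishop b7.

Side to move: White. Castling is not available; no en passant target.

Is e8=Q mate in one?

yes

After e8=Q: black king on h8; in check: yes, from the white queen on e8.
King squares — g7: attacked by Kf6; h7: attacked by Pg6; g8: attacked by Ph7.
Black has no legal moves → checkmate.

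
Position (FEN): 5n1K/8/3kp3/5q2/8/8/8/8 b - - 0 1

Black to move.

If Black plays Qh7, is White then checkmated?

After Qh7: white king on h8; in check: yes, from the black queen on h7.
King squares — g7: attacked by Qh7; h7: attacked by Nf8; g8: attacked by Qh7.
White has no legal moves → checkmate.

yes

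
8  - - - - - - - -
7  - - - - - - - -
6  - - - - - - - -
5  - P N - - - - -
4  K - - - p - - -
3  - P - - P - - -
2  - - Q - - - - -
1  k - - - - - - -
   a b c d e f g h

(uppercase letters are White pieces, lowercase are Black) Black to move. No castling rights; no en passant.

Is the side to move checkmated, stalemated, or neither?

Black to move; black king on a1.
In check: no.
King squares — b1: attacked by Qc2; a2: attacked by Qc2; b2: attacked by Qc2.
Legal moves for Black: none.
Not in check and no legal moves → stalemate.

stalemate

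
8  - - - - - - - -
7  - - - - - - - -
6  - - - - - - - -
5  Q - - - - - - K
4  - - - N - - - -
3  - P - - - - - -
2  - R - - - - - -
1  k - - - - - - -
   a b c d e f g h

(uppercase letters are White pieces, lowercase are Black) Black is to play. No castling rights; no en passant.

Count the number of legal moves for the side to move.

1

Black to move; king on a1.
In check: yes, from the white queen on a5.
Legal moves: Kxb2.
Count: 1.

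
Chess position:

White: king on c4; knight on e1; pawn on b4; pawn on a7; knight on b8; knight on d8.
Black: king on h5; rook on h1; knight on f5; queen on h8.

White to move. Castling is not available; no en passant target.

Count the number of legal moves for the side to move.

21

White to move; king on c4.
In check: no.
Legal moves: Nf7, Nb7, Ne6, Ndc6, Nd7, Nbc6, Na6, Kd5, Kc5, Kb5, Kd3, Kb3, Nf3, Nd3, Ng2, Nc2, a8=Q, a8=R, a8=B, a8=N, b5.
Count: 21.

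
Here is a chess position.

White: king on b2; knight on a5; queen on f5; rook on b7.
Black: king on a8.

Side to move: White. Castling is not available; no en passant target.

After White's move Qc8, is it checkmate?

After Qc8: black king on a8; in check: yes, from the white queen on c8.
King squares — a7: attacked by Rb7; b7: attacked by Na5; b8: attacked by Rb7.
Black has no legal moves → checkmate.

yes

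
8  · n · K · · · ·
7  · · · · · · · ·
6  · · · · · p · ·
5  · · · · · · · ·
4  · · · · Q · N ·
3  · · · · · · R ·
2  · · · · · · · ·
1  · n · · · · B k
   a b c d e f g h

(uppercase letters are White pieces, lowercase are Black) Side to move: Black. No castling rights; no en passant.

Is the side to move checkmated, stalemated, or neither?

Black to move; black king on h1.
In check: yes, from the white queen on e4.
King squares — g1: attacked by Rg3; g2: attacked by Rg3; h2: attacked by Bg1.
Legal moves for Black: none.
In check with no legal moves → checkmate.

checkmate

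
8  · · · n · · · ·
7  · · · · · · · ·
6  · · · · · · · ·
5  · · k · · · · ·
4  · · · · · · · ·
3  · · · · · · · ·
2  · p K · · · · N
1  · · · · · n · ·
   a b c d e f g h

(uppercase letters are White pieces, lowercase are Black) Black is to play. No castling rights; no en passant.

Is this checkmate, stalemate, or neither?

neither

Black to move; black king on c5.
In check: no.
Legal moves for Black include: Nf7, Nb7, Ne6, Nc6, Kd6, Kc6, Kb6, Kd5, Kb5, Kd4, Kc4, Kb4, Ng3, Ne3+, Nxh2, Nd2, b1=Q+, b1=R, ... (list truncated; more exist).
Black has legal moves and is not in check → neither.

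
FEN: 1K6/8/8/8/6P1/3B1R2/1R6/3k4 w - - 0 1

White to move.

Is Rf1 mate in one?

After Rf1: black king on d1; in check: yes, from the white rook on f1.
King squares — c1: attacked by Rf1; e1: attacked by Rf1; c2: attacked by Rb2; d2: attacked by Rb2; e2: attacked by Rb2.
Black has no legal moves → checkmate.

yes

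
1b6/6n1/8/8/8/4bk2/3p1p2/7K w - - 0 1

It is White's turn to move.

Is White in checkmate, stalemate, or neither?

White to move; white king on h1.
In check: no.
King squares — g1: attacked by Pf2; g2: attacked by Kf3; h2: attacked by Bb8.
Legal moves for White: none.
Not in check and no legal moves → stalemate.

stalemate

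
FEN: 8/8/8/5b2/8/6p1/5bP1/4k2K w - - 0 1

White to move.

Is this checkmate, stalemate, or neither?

stalemate

White to move; white king on h1.
In check: no.
King squares — g1: attacked by Bf2; g2: own pawn; h2: attacked by Pg3.
Legal moves for White: none.
Not in check and no legal moves → stalemate.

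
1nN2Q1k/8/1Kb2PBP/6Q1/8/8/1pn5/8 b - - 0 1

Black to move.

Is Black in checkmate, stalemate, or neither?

checkmate

Black to move; black king on h8.
In check: yes, from the white queen on f8.
King squares — g7: attacked by Pf6; h7: attacked by Bg6; g8: attacked by Qf8.
Legal moves for Black: none.
In check with no legal moves → checkmate.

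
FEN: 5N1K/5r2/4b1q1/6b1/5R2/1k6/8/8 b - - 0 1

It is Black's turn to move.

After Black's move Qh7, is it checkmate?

After Qh7: white king on h8; in check: yes, from the black queen on h7.
White has 1 legal reply: Nxh7.
In check but a legal move exists → not checkmate.

no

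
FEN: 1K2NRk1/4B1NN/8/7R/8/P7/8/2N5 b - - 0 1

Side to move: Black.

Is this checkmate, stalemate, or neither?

checkmate

Black to move; black king on g8.
In check: yes, from the white rook on f8.
King squares — f7: attacked by Rf8; g7: attacked by Ne8; h7: attacked by Rh5; f8: attacked by Be7; h8: attacked by Rf8.
Legal moves for Black: none.
In check with no legal moves → checkmate.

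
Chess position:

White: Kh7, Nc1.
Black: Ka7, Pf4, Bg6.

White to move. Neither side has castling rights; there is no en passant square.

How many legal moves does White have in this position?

White to move; king on h7.
In check: yes, from the black bishop on g6.
Legal moves: Kh8, Kg8, Kg7, Kh6, Kxg6.
Count: 5.

5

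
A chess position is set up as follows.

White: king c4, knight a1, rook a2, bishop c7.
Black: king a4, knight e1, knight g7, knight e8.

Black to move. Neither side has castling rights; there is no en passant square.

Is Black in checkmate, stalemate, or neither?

Black to move; black king on a4.
In check: yes, from the white rook on a2.
King squares — a3: attacked by Ra2; b3: attacked by Na1; b4: attacked by Kc4; a5: attacked by Ra2; b5: attacked by Kc4.
Legal moves for Black: none.
In check with no legal moves → checkmate.

checkmate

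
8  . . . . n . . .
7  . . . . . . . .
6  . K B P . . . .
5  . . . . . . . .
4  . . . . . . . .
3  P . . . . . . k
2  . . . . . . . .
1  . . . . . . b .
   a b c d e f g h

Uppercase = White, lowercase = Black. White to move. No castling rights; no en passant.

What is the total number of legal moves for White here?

White to move; king on b6.
In check: yes, from the black bishop on g1.
Legal moves: Kb7, Ka6, Kb5, Ka5.
Count: 4.

4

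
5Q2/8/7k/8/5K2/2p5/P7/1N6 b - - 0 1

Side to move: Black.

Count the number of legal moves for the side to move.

3

Black to move; king on h6.
In check: yes, from the white queen on f8.
Legal moves: Kh7, Kg6, Kh5.
Count: 3.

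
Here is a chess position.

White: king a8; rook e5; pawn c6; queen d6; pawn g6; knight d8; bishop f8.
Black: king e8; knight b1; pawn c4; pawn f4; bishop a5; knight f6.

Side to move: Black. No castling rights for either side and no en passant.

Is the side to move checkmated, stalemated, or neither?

checkmate

Black to move; black king on e8.
In check: yes, from the white rook on e5.
King squares — d7: attacked by Pc6; e7: attacked by Re5; f7: attacked by Pg6; d8: attacked by Qd6; f8: attacked by Qd6.
Legal moves for Black: none.
In check with no legal moves → checkmate.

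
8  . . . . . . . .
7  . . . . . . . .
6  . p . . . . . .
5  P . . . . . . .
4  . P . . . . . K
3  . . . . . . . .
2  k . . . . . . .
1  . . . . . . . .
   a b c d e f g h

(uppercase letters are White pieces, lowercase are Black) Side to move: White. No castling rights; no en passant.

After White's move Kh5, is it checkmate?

no

After Kh5: black king on a2; in check: no.
Black is not in check, so this cannot be checkmate.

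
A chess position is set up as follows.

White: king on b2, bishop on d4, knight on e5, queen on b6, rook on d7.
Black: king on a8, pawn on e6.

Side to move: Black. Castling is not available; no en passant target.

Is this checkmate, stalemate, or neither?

stalemate

Black to move; black king on a8.
In check: no.
King squares — a7: attacked by Qb6; b7: attacked by Qb6; b8: attacked by Qb6.
Legal moves for Black: none.
Not in check and no legal moves → stalemate.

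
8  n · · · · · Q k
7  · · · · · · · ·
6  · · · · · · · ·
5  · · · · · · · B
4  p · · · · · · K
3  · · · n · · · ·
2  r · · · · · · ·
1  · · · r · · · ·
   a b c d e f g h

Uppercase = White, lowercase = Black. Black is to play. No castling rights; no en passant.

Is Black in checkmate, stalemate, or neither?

neither

Black to move; black king on h8.
In check: yes, from the white queen on g8.
King squares — g7: attacked by Qg8; h7: attacked by Qg8; g8: available.
Legal moves for Black: Kxg8.
Black is in check but has 1 legal move → neither.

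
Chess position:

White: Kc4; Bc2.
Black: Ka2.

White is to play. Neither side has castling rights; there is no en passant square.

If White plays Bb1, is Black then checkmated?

After Bb1: black king on a2; in check: yes, from the white bishop on b1.
Black has 4 legal replies: Ka3, Kb2, Kxb1, Ka1.
In check but a legal move exists → not checkmate.

no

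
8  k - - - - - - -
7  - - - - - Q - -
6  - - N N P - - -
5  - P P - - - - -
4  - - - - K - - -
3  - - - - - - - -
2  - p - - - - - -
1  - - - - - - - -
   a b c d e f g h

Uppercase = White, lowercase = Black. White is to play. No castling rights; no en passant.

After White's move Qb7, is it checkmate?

yes

After Qb7: black king on a8; in check: yes, from the white queen on b7.
King squares — a7: attacked by Nc6; b7: attacked by Nd6; b8: attacked by Nc6.
Black has no legal moves → checkmate.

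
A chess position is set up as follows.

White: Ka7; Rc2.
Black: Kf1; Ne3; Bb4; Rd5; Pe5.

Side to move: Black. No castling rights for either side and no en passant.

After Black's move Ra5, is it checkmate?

After Ra5: white king on a7; in check: yes, from the black rook on a5.
White has 3 legal replies: Kb8, Kb7, Kb6.
In check but a legal move exists → not checkmate.

no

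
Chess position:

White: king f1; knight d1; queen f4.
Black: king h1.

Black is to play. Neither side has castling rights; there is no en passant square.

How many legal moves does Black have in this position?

0

Black to move; king on h1.
In check: no.
Legal moves: none.
Count: 0.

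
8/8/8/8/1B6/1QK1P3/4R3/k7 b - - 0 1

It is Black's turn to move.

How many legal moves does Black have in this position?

0

Black to move; king on a1.
In check: no.
Legal moves: none.
Count: 0.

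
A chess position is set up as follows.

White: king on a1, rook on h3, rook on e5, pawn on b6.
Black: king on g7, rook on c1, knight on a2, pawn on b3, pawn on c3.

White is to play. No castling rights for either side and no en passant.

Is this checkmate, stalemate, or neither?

White to move; white king on a1.
In check: yes, from the black rook on c1.
King squares — b1: attacked by Rc1; a2: attacked by Pb3; b2: attacked by Pc3.
Legal moves for White: none.
In check with no legal moves → checkmate.

checkmate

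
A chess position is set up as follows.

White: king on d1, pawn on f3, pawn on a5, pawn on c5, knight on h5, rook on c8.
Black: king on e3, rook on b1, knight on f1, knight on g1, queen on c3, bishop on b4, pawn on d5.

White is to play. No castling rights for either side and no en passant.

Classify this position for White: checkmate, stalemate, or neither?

White to move; white king on d1.
In check: yes, from the black rook on b1.
King squares — c1: attacked by Rb1; e1: attacked by Rb1; c2: attacked by Qc3; d2: attacked by Nf1; e2: attacked by Ng1.
Legal moves for White: none.
In check with no legal moves → checkmate.

checkmate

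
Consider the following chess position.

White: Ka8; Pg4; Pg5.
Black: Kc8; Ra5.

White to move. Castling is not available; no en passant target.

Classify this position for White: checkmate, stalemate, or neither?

White to move; white king on a8.
In check: yes, from the black rook on a5.
King squares — a7: attacked by Ra5; b7: attacked by Kc8; b8: attacked by Kc8.
Legal moves for White: none.
In check with no legal moves → checkmate.

checkmate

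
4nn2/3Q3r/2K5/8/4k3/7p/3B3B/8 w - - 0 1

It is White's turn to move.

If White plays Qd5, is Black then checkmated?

yes

After Qd5: black king on e4; in check: yes, from the white queen on d5.
King squares — d3: attacked by Qd5; e3: attacked by Bd2; f3: attacked by Qd5; d4: attacked by Qd5; f4: attacked by Bd2; d5: attacked by Kc6; e5: attacked by Bh2; f5: attacked by Qd5.
Black has no legal moves → checkmate.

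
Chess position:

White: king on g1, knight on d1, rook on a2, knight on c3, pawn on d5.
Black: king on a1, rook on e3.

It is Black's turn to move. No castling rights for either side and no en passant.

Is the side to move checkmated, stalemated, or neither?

checkmate

Black to move; black king on a1.
In check: yes, from the white rook on a2.
King squares — b1: attacked by Nc3; a2: attacked by Nc3; b2: attacked by Nd1.
Legal moves for Black: none.
In check with no legal moves → checkmate.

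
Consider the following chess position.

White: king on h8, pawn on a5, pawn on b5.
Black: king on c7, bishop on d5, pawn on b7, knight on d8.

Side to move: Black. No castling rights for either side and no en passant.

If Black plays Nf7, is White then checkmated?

After Nf7: white king on h8; in check: yes, from the black knight on f7.
White has 3 legal replies: Kg8, Kh7, Kg7.
In check but a legal move exists → not checkmate.

no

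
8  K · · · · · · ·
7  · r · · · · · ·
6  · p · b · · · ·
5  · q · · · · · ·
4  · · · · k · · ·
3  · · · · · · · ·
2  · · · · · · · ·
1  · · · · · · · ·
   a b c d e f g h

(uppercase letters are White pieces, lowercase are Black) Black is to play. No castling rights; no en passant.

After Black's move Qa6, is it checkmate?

After Qa6: white king on a8; in check: yes, from the black queen on a6.
King squares — a7: attacked by Qa6; b7: attacked by Qa6; b8: attacked by Bd6.
White has no legal moves → checkmate.

yes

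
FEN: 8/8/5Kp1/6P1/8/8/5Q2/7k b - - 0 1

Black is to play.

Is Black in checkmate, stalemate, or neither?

stalemate

Black to move; black king on h1.
In check: no.
King squares — g1: attacked by Qf2; g2: attacked by Qf2; h2: attacked by Qf2.
Legal moves for Black: none.
Not in check and no legal moves → stalemate.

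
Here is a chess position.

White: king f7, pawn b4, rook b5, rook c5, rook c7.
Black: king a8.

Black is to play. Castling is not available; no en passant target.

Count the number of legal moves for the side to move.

0

Black to move; king on a8.
In check: no.
Legal moves: none.
Count: 0.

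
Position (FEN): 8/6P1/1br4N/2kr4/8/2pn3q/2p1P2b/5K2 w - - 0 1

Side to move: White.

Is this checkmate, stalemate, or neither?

White to move; white king on f1.
In check: yes, from the black queen on h3.
King squares — e1: attacked by Nd3; g1: attacked by Bh2; e2: own pawn; f2: attacked by Nd3; g2: attacked by Qh3.
Legal moves for White: none.
In check with no legal moves → checkmate.

checkmate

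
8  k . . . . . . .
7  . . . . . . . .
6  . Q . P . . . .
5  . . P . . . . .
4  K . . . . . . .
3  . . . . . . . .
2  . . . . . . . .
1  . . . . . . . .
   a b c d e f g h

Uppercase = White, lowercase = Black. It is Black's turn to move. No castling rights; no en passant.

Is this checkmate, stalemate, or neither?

stalemate

Black to move; black king on a8.
In check: no.
King squares — a7: attacked by Qb6; b7: attacked by Qb6; b8: attacked by Qb6.
Legal moves for Black: none.
Not in check and no legal moves → stalemate.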